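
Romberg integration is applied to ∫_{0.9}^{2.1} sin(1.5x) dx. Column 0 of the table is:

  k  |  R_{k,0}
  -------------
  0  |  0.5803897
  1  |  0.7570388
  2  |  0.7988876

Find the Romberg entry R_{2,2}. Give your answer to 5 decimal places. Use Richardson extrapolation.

Richardson extrapolation on the trapezoidal column (denominator 4−1=3):
R_{1,1} = (4·0.7570388 − 0.5803897) / 3 = 0.8159218
R_{2,1} = 0.7988876 + (0.7988876 − 0.7570388)/3 = 0.8128372
R_{2,2} = 0.8128372 + (0.8128372 − 0.8159218)/15 = 0.8126316

0.81263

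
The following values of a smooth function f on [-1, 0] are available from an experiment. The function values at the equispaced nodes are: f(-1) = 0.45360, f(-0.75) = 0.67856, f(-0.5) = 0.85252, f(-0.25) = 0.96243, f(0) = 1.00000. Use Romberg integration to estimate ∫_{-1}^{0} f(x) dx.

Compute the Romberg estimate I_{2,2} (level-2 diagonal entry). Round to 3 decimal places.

I_{0,0} (trapezoid, 1 panel, h=1.0000): 0.72680
I_{1,0} (trapezoid, 2 panels, h=0.5000): 0.78966
I_{2,0} (trapezoid, 4 panels, h=0.2500): 0.80508
I_{1,1} = 0.78966 + (0.78966 − 0.72680)/3 = 0.81061
I_{2,1} = 0.80508 + (0.80508 − 0.78966)/3 = 0.81022
I_{2,2} = 0.81022 + (0.81022 − 0.81061)/15 = 0.81019

0.810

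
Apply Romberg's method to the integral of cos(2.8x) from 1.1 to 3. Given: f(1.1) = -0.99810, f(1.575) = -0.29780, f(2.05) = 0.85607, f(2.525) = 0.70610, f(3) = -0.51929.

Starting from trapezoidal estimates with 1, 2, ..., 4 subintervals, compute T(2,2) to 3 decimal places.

0.268

T(0,0) (trapezoid, 1 panel, h=1.9000): -1.44152
T(1,0) (trapezoid, 2 panels, h=0.9500): 0.09251
T(2,0) (trapezoid, 4 panels, h=0.4750): 0.24020
T(1,1) = 0.09251 + (0.09251 − (-1.44152))/3 = 0.60385
T(2,1) = 0.24020 + (0.24020 − 0.09251)/3 = 0.28943
T(2,2) = 0.28943 + (0.28943 − 0.60385)/15 = 0.26847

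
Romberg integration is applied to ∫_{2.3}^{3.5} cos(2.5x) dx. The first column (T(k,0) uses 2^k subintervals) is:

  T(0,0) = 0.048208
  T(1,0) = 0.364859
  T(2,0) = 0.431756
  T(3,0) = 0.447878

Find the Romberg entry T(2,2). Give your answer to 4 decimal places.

Richardson extrapolation on the trapezoidal column (denominator 4−1=3):
T(1,1) = 0.364859 + (0.364859 − 0.048208)/3 = 0.470409
T(2,1) = 0.431756 + (0.431756 − 0.364859)/3 = 0.454055
T(2,2) = 0.454055 + (0.454055 − 0.470409)/15 = 0.452965
(Column j=1 coincides with Simpson's rule on the same nodes.)

0.4530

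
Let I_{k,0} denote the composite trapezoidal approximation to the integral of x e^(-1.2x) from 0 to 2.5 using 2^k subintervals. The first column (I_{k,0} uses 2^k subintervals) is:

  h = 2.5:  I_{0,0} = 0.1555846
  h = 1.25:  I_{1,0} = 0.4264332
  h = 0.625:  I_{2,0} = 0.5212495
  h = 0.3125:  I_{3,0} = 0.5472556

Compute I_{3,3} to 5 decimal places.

0.55614

Richardson extrapolation on the trapezoidal column (denominator 4−1=3):
I_{1,1} = 0.4264332 + (0.4264332 − 0.1555846)/3 = 0.5167161
I_{2,1} = (4·0.5212495 − 0.4264332) / 3 = 0.5528549
I_{3,1} = 0.5472556 + (0.5472556 − 0.5212495)/3 = 0.5559243
I_{2,2} = 0.5528549 + (0.5528549 − 0.5167161)/15 = 0.5552642
I_{3,2} = (16·0.5559243 − 0.5528549) / 15 = 0.5561289
I_{3,3} = 0.5561289 + (0.5561289 − 0.5552642)/63 = 0.5561426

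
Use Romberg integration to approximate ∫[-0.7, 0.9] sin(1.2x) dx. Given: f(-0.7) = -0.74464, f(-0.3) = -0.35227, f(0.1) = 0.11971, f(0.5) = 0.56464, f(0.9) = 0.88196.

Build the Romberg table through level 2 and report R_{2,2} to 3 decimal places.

0.163

R_{0,0} (trapezoid, 1 panel, h=1.6000): 0.10986
R_{1,0} (trapezoid, 2 panels, h=0.8000): 0.15070
R_{2,0} (trapezoid, 4 panels, h=0.4000): 0.16030
R_{1,1} = 0.15070 + (0.15070 − 0.10986)/3 = 0.16431
R_{2,1} = 0.16030 + (0.16030 − 0.15070)/3 = 0.16350
R_{2,2} = 0.16350 + (0.16350 − 0.16431)/15 = 0.16345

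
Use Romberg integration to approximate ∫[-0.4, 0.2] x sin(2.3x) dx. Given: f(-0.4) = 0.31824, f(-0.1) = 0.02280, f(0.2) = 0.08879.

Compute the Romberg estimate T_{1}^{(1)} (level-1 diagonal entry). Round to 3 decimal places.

0.050

T_{0}^{(0)} (trapezoid, 1 panel, h=0.6000): 0.12211
T_{1}^{(0)} (trapezoid, 2 panels, h=0.3000): 0.06789
T_{1}^{(1)} = 0.06789 + (0.06789 − 0.12211)/3 = 0.04982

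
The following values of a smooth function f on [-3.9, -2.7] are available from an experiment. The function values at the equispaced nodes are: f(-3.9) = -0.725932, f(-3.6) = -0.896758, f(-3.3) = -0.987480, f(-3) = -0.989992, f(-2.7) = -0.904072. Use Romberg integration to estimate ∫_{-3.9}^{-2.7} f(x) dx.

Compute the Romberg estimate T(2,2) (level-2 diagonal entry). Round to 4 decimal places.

-1.1151

T(0,0) (trapezoid, 1 panel, h=1.2000): -0.978002
T(1,0) (trapezoid, 2 panels, h=0.6000): -1.081489
T(2,0) (trapezoid, 4 panels, h=0.3000): -1.106770
T(1,1) = -1.081489 + (-1.081489 − (-0.978002))/3 = -1.115985
T(2,1) = -1.106770 + (-1.106770 − (-1.081489))/3 = -1.115197
T(2,2) = -1.115197 + (-1.115197 − (-1.115985))/15 = -1.115144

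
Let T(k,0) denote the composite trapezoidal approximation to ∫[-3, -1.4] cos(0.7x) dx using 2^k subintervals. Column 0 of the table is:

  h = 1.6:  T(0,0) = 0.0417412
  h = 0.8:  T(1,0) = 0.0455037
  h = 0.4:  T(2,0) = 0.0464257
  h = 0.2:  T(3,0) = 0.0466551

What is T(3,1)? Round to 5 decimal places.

Richardson extrapolation on the trapezoidal column (denominator 4−1=3):
T(3,1) = (4·0.0466551 − 0.0464257) / 3 = 0.0467316

0.04673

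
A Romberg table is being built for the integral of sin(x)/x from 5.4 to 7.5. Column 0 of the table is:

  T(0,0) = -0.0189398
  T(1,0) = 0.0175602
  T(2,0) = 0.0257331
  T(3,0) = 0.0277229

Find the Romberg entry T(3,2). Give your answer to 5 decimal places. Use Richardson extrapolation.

T(2,1) = 0.0257331 + (0.0257331 − 0.0175602)/3 = 0.0284574
T(3,1) = (4·0.0277229 − 0.0257331) / 3 = 0.0283862
T(3,2) = (16·0.0283862 − 0.0284574) / 15 = 0.0283815

0.02838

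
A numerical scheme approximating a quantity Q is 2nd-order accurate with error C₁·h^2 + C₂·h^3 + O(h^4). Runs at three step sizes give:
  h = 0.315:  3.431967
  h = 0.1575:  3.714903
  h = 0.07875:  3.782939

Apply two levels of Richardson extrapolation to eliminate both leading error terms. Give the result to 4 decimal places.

3.8051

First eliminate the h^2 term (factor 2^2 = 4):
  B₁ = (4·3.714903 − 3.431967)/3 = 3.809215
  B₂ = (4·3.782939 − 3.714903)/3 = 3.805618
Then eliminate the h^3 term (factor 2^3 = 8):
  (8·3.805618 − 3.809215)/7 = 3.805104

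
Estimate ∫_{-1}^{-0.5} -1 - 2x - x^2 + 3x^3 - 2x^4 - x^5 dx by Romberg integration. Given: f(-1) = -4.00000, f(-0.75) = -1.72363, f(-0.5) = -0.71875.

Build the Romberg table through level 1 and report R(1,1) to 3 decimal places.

R(0,0) (trapezoid, 1 panel, h=0.5000): -1.17969
R(1,0) (trapezoid, 2 panels, h=0.2500): -1.02075
R(1,1) = -1.02075 + (-1.02075 − (-1.17969))/3 = -0.96777

-0.968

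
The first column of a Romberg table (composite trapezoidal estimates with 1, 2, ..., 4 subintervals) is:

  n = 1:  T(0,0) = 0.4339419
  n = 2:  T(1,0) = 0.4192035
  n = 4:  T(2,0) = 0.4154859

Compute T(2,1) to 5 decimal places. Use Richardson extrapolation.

0.41425

Richardson extrapolation on the trapezoidal column (denominator 4−1=3):
T(2,1) = (4·0.4154859 − 0.4192035) / 3 = 0.4142467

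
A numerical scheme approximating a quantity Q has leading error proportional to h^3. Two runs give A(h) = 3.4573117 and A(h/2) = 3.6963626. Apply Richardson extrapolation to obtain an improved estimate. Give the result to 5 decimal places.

The leading error scales as h^3; refining by a factor of 2 reduces it by 2^3 = 8.
Extrapolated value = (8·A(h/2) − A(h)) / (8 − 1)
= (8·3.6963626 − 3.4573117) / 7
= 26.1135891 / 7 = 3.7305127

3.73051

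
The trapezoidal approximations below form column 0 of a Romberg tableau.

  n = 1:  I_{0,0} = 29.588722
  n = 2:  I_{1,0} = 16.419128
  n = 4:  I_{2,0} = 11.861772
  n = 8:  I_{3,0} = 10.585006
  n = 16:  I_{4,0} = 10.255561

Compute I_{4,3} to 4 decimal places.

Richardson extrapolation on the trapezoidal column (denominator 4−1=3):
I_{2,1} = (4·11.861772 − 16.419128) / 3 = 10.342653
I_{3,1} = (4·10.585006 − 11.861772) / 3 = 10.159417
I_{4,1} = (4·10.255561 − 10.585006) / 3 = 10.145746
I_{3,2} = (16·10.159417 − 10.342653) / 15 = 10.147201
I_{4,2} = (16·10.145746 − 10.159417) / 15 = 10.144835
I_{4,3} = (64·10.144835 − 10.147201) / 63 = 10.144797

10.1448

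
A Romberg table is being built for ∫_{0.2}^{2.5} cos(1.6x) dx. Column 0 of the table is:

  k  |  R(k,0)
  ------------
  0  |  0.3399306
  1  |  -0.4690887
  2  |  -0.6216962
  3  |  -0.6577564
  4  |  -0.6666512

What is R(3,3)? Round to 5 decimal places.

-0.66961

Richardson extrapolation on the trapezoidal column (denominator 4−1=3):
R(1,1) = (4·(-0.4690887) − 0.3399306) / 3 = -0.7387618
R(2,1) = (4·(-0.6216962) − (-0.4690887)) / 3 = -0.6725654
R(3,1) = (4·(-0.6577564) − (-0.6216962)) / 3 = -0.6697765
R(2,2) = (16·(-0.6725654) − (-0.7387618)) / 15 = -0.6681523
R(3,2) = -0.6697765 + (-0.6697765 − (-0.6725654))/15 = -0.6695906
R(3,3) = (64·(-0.6695906) − (-0.6681523)) / 63 = -0.6696134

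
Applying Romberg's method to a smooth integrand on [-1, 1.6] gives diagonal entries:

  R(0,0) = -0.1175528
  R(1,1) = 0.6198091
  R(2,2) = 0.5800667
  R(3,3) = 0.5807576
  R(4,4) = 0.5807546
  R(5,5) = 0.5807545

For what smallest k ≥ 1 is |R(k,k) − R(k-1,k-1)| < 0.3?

|R(1,1) − R(0,0)| = 0.7373619 ≥ 0.3
|R(2,2) − R(1,1)| = 0.0397424 < 0.3

k = 2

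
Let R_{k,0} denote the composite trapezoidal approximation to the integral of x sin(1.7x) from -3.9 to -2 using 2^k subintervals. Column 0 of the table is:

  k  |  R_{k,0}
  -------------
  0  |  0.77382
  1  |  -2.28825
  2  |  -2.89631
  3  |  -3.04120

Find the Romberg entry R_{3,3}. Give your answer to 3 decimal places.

-3.089

R_{1,1} = -2.28825 + (-2.28825 − 0.77382)/3 = -3.30894
R_{2,1} = -2.89631 + (-2.89631 − (-2.28825))/3 = -3.09900
R_{3,1} = -3.04120 + (-3.04120 − (-2.89631))/3 = -3.08950
R_{2,2} = -3.09900 + (-3.09900 − (-3.30894))/15 = -3.08500
R_{3,2} = (16·(-3.08950) − (-3.09900)) / 15 = -3.08887
R_{3,3} = (64·(-3.08887) − (-3.08500)) / 63 = -3.08893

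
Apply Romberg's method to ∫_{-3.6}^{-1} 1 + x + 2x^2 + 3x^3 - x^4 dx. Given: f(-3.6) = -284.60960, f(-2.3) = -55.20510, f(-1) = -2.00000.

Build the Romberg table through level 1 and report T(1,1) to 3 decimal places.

T(0,0) (trapezoid, 1 panel, h=2.6000): -372.59248
T(1,0) (trapezoid, 2 panels, h=1.3000): -258.06287
T(1,1) = -258.06287 + (-258.06287 − (-372.59248))/3 = -219.88633

-219.886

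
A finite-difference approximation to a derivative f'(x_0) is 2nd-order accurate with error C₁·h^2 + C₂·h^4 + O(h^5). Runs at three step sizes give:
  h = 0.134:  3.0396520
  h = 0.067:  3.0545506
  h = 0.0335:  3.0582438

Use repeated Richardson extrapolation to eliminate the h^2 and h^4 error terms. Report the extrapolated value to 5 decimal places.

First eliminate the h^2 term (factor 2^2 = 4):
  B₁ = (4·3.0545506 − 3.0396520)/3 = 3.0595168
  B₂ = (4·3.0582438 − 3.0545506)/3 = 3.0594749
Then eliminate the h^4 term (factor 2^4 = 16):
  (16·3.0594749 − 3.0595168)/15 = 3.0594721

3.05947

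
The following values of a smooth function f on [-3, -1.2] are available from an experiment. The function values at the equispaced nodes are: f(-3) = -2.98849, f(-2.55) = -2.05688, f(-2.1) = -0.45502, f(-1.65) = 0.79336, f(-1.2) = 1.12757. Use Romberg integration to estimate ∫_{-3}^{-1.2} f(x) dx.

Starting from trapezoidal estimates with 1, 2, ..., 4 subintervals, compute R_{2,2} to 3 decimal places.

-1.178

R_{0,0} (trapezoid, 1 panel, h=1.8000): -1.67483
R_{1,0} (trapezoid, 2 panels, h=0.9000): -1.24693
R_{2,0} (trapezoid, 4 panels, h=0.4500): -1.19205
R_{1,1} = -1.24693 + (-1.24693 − (-1.67483))/3 = -1.10430
R_{2,1} = -1.19205 + (-1.19205 − (-1.24693))/3 = -1.17376
R_{2,2} = -1.17376 + (-1.17376 − (-1.10430))/15 = -1.17839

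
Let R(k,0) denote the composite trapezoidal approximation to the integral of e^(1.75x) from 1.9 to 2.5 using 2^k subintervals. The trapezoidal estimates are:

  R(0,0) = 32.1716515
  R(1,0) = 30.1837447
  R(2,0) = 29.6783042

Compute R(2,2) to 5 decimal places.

R(1,1) = 30.1837447 + (30.1837447 − 32.1716515)/3 = 29.5211091
R(2,1) = (4·29.6783042 − 30.1837447) / 3 = 29.5098240
R(2,2) = (16·29.5098240 − 29.5211091) / 15 = 29.5090717
(Column j=1 coincides with Simpson's rule on the same nodes.)

29.50907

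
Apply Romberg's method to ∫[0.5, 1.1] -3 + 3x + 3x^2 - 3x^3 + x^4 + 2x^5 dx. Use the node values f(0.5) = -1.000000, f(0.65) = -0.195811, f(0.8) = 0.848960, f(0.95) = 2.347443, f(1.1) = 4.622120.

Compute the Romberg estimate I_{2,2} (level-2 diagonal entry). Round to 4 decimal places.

0.6960

I_{0,0} (trapezoid, 1 panel, h=0.6000): 1.086636
I_{1,0} (trapezoid, 2 panels, h=0.3000): 0.798006
I_{2,0} (trapezoid, 4 panels, h=0.1500): 0.721748
I_{1,1} = 0.798006 + (0.798006 − 1.086636)/3 = 0.701796
I_{2,1} = 0.721748 + (0.721748 − 0.798006)/3 = 0.696329
I_{2,2} = 0.696329 + (0.696329 − 0.701796)/15 = 0.695965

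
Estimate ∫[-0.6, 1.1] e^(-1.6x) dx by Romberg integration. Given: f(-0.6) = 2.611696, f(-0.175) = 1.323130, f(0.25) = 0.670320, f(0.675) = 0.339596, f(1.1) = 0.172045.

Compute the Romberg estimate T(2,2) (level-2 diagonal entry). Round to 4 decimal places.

T(0,0) (trapezoid, 1 panel, h=1.7000): 2.366180
T(1,0) (trapezoid, 2 panels, h=0.8500): 1.752862
T(2,0) (trapezoid, 4 panels, h=0.4250): 1.583090
T(1,1) = 1.752862 + (1.752862 − 2.366180)/3 = 1.548423
T(2,1) = 1.583090 + (1.583090 − 1.752862)/3 = 1.526499
T(2,2) = 1.526499 + (1.526499 − 1.548423)/15 = 1.525037

1.5250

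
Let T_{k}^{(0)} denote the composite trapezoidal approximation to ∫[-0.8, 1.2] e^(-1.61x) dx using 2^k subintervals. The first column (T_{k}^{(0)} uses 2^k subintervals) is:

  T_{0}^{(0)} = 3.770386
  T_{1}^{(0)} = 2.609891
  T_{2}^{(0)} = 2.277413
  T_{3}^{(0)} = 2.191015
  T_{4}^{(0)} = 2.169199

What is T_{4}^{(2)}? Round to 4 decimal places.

2.1619

T_{3}^{(1)} = (4·2.191015 − 2.277413) / 3 = 2.162216
T_{4}^{(1)} = 2.169199 + (2.169199 − 2.191015)/3 = 2.161927
T_{4}^{(2)} = (16·2.161927 − 2.162216) / 15 = 2.161908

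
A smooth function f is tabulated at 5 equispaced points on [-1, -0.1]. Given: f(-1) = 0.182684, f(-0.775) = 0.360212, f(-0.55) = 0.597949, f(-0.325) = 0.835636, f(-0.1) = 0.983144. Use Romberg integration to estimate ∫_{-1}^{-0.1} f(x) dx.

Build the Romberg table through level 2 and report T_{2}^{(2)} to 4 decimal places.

0.5360

T_{0}^{(0)} (trapezoid, 1 panel, h=0.9000): 0.524623
T_{1}^{(0)} (trapezoid, 2 panels, h=0.4500): 0.531388
T_{2}^{(0)} (trapezoid, 4 panels, h=0.2250): 0.534760
T_{1}^{(1)} = 0.531388 + (0.531388 − 0.524623)/3 = 0.533643
T_{2}^{(1)} = 0.534760 + (0.534760 − 0.531388)/3 = 0.535884
T_{2}^{(2)} = 0.535884 + (0.535884 − 0.533643)/15 = 0.536033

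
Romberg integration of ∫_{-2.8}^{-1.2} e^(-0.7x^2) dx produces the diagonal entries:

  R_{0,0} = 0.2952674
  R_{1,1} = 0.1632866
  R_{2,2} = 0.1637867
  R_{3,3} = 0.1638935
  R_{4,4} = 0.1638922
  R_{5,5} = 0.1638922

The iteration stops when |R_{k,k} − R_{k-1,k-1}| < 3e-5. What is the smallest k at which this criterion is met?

|R_{1,1} − R_{0,0}| = 0.1319808 ≥ 3e-5
|R_{2,2} − R_{1,1}| = 0.0005001 ≥ 3e-5
|R_{3,3} − R_{2,2}| = 0.0001068 ≥ 3e-5
|R_{4,4} − R_{3,3}| = 0.0000013 < 3e-5

k = 4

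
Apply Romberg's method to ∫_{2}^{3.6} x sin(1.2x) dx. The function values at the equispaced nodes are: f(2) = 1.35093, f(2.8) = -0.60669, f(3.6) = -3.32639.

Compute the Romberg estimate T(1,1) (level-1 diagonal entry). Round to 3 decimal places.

-1.174

T(0,0) (trapezoid, 1 panel, h=1.6000): -1.58037
T(1,0) (trapezoid, 2 panels, h=0.8000): -1.27554
T(1,1) = -1.27554 + (-1.27554 − (-1.58037))/3 = -1.17393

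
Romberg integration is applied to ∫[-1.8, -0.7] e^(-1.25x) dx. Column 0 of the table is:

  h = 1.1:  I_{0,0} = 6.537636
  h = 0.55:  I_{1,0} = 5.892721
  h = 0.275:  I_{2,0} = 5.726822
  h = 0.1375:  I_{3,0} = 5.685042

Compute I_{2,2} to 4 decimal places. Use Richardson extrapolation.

Richardson extrapolation on the trapezoidal column (denominator 4−1=3):
I_{1,1} = (4·5.892721 − 6.537636) / 3 = 5.677749
I_{2,1} = (4·5.726822 − 5.892721) / 3 = 5.671522
I_{2,2} = 5.671522 + (5.671522 − 5.677749)/15 = 5.671107
(Column j=1 coincides with Simpson's rule on the same nodes.)

5.6711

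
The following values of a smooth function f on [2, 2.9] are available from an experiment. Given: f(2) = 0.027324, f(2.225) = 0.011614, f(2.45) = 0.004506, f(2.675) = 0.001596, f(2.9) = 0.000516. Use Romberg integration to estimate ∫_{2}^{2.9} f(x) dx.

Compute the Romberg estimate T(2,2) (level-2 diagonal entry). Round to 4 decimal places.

T(0,0) (trapezoid, 1 panel, h=0.9000): 0.012528
T(1,0) (trapezoid, 2 panels, h=0.4500): 0.008292
T(2,0) (trapezoid, 4 panels, h=0.2250): 0.007118
T(1,1) = 0.008292 + (0.008292 − 0.012528)/3 = 0.006880
T(2,1) = 0.007118 + (0.007118 − 0.008292)/3 = 0.006727
T(2,2) = 0.006727 + (0.006727 − 0.006880)/15 = 0.006717

0.0067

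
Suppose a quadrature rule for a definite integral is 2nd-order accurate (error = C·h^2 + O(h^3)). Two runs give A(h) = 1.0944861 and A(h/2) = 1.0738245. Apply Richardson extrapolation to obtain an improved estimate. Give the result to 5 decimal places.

1.06694

Extrapolated value = (4·A(h/2) − A(h)) / (4 − 1)
= (4·1.0738245 − 1.0944861) / 3
= 3.2008119 / 3 = 1.0669373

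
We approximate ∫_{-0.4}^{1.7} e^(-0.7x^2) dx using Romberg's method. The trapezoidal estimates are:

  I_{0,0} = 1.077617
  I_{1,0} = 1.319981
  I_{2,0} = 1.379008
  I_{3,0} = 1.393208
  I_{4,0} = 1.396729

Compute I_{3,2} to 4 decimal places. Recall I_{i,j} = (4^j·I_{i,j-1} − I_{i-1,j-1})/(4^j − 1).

1.3979

I_{2,1} = 1.379008 + (1.379008 − 1.319981)/3 = 1.398684
I_{3,1} = 1.393208 + (1.393208 − 1.379008)/3 = 1.397941
I_{3,2} = 1.397941 + (1.397941 − 1.398684)/15 = 1.397891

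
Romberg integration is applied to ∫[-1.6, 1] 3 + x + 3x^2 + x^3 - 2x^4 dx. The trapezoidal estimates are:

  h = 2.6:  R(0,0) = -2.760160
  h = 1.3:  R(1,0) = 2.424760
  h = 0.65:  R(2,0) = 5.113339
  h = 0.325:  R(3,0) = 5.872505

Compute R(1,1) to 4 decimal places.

Richardson extrapolation on the trapezoidal column (denominator 4−1=3):
R(1,1) = (4·2.424760 − (-2.760160)) / 3 = 4.153067

4.1531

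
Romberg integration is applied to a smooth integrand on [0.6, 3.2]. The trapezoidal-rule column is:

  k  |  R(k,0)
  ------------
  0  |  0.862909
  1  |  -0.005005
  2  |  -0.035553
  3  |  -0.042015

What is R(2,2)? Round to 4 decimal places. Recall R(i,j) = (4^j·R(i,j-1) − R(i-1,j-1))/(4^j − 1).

R(1,1) = -0.005005 + (-0.005005 − 0.862909)/3 = -0.294310
R(2,1) = -0.035553 + (-0.035553 − (-0.005005))/3 = -0.045736
R(2,2) = -0.045736 + (-0.045736 − (-0.294310))/15 = -0.029164
(Column j=1 coincides with Simpson's rule on the same nodes.)

-0.0292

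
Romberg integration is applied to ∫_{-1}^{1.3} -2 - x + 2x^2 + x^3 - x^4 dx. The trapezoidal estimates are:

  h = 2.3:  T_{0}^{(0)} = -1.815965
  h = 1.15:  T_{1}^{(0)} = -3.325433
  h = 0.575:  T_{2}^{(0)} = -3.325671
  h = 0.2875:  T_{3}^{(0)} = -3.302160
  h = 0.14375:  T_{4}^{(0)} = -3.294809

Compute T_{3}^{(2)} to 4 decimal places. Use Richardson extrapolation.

T_{2}^{(1)} = -3.325671 + (-3.325671 − (-3.325433))/3 = -3.325750
T_{3}^{(1)} = -3.302160 + (-3.302160 − (-3.325671))/3 = -3.294323
T_{3}^{(2)} = -3.294323 + (-3.294323 − (-3.325750))/15 = -3.292228
(Column j=1 coincides with Simpson's rule on the same nodes.)

-3.2922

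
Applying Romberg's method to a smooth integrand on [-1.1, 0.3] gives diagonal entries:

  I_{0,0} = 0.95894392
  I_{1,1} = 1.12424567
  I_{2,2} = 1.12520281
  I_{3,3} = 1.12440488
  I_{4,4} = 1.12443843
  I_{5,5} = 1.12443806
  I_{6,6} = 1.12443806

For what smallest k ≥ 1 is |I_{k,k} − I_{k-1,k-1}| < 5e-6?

k = 5

|I_{1,1} − I_{0,0}| = 0.16530175 ≥ 5e-6
|I_{2,2} − I_{1,1}| = 0.00095714 ≥ 5e-6
|I_{3,3} − I_{2,2}| = 0.00079793 ≥ 5e-6
|I_{4,4} − I_{3,3}| = 0.00003355 ≥ 5e-6
|I_{5,5} − I_{4,4}| = 0.00000037 < 5e-6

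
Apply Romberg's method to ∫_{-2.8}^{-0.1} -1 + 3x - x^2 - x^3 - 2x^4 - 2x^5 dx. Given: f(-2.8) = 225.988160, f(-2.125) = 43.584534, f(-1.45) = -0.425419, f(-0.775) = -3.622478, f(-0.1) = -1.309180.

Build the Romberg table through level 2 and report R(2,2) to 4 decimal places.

R(0,0) (trapezoid, 1 panel, h=2.7000): 303.316623
R(1,0) (trapezoid, 2 panels, h=1.3500): 151.083996
R(2,0) (trapezoid, 4 panels, h=0.6750): 102.516386
R(1,1) = 151.083996 + (151.083996 − 303.316623)/3 = 100.339787
R(2,1) = 102.516386 + (102.516386 − 151.083996)/3 = 86.327183
R(2,2) = 86.327183 + (86.327183 − 100.339787)/15 = 85.393009

85.3930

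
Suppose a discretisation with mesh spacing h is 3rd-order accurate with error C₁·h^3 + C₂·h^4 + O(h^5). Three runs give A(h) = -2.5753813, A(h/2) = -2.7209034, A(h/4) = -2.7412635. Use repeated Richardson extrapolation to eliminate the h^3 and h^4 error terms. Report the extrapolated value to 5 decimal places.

First eliminate the h^3 term (factor 2^3 = 8):
  B₁ = (8·(-2.7209034) − (-2.5753813))/7 = -2.7416923
  B₂ = (8·(-2.7412635) − (-2.7209034))/7 = -2.7441721
Then eliminate the h^4 term (factor 2^4 = 16):
  (16·(-2.7441721) − (-2.7416923))/15 = -2.7443374

-2.74434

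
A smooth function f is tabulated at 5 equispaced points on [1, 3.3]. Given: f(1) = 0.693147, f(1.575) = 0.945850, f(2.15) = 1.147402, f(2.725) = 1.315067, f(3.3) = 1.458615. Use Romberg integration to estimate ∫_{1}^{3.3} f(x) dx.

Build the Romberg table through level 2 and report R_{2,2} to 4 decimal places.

R_{0,0} (trapezoid, 1 panel, h=2.3000): 2.474526
R_{1,0} (trapezoid, 2 panels, h=1.1500): 2.556775
R_{2,0} (trapezoid, 4 panels, h=0.5750): 2.578415
R_{1,1} = 2.556775 + (2.556775 − 2.474526)/3 = 2.584191
R_{2,1} = 2.578415 + (2.578415 − 2.556775)/3 = 2.585628
R_{2,2} = 2.585628 + (2.585628 − 2.584191)/15 = 2.585724

2.5857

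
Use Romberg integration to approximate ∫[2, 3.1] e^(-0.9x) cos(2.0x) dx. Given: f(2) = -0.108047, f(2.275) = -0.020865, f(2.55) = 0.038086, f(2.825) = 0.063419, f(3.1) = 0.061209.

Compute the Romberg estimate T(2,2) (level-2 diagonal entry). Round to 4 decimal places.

T(0,0) (trapezoid, 1 panel, h=1.1000): -0.025761
T(1,0) (trapezoid, 2 panels, h=0.5500): 0.008067
T(2,0) (trapezoid, 4 panels, h=0.2750): 0.015736
T(1,1) = 0.008067 + (0.008067 − (-0.025761))/3 = 0.019343
T(2,1) = 0.015736 + (0.015736 − 0.008067)/3 = 0.018292
T(2,2) = 0.018292 + (0.018292 − 0.019343)/15 = 0.018222

0.0182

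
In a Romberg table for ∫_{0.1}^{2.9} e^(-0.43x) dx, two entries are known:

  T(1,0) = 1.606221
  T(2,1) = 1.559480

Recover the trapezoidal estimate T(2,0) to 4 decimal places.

1.5712

From T(2,1) = (4·T(2,0) − T(1,0))/3, solve for T(2,0):
4·T(2,0) = 3·1.559480 + 1.606221 = 6.284661
T(2,0) = 1.571165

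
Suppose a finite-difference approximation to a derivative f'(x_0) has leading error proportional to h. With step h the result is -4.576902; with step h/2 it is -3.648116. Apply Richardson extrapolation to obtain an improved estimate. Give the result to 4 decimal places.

-2.7193

Extrapolated value = (2·A(h/2) − A(h)) / (2 − 1)
= (2·(-3.648116) − (-4.576902)) / 1
= -2.719330 / 1 = -2.719330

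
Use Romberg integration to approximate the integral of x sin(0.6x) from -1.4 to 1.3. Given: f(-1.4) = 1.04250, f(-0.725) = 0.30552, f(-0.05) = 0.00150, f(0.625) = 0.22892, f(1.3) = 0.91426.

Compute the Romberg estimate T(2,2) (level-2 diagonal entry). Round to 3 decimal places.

T(0,0) (trapezoid, 1 panel, h=2.7000): 2.64163
T(1,0) (trapezoid, 2 panels, h=1.3500): 1.32284
T(2,0) (trapezoid, 4 panels, h=0.6750): 1.02217
T(1,1) = 1.32284 + (1.32284 − 2.64163)/3 = 0.88324
T(2,1) = 1.02217 + (1.02217 − 1.32284)/3 = 0.92195
T(2,2) = 0.92195 + (0.92195 − 0.88324)/15 = 0.92453

0.925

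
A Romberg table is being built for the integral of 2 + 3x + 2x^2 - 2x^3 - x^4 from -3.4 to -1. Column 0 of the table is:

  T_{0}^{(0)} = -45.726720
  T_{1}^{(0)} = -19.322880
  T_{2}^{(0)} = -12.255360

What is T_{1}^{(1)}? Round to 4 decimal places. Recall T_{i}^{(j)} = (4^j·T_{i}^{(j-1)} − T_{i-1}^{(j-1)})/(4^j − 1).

Richardson extrapolation on the trapezoidal column (denominator 4−1=3):
T_{1}^{(1)} = -19.322880 + (-19.322880 − (-45.726720))/3 = -10.521600

-10.5216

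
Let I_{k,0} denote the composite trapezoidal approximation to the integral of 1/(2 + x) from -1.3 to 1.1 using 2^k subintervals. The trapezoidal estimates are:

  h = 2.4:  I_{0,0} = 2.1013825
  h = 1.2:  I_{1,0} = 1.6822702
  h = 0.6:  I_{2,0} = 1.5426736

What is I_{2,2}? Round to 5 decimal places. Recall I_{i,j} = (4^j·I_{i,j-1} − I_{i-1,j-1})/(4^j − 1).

1.49305

Richardson extrapolation on the trapezoidal column (denominator 4−1=3):
I_{1,1} = 1.6822702 + (1.6822702 − 2.1013825)/3 = 1.5425661
I_{2,1} = (4·1.5426736 − 1.6822702) / 3 = 1.4961414
I_{2,2} = (16·1.4961414 − 1.5425661) / 15 = 1.4930464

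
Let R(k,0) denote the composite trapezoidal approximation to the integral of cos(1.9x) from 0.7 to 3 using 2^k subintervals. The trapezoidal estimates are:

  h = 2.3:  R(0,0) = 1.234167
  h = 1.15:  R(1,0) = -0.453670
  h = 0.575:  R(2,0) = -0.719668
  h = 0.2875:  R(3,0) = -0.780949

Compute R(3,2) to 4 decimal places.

-0.8009

Richardson extrapolation on the trapezoidal column (denominator 4−1=3):
R(2,1) = (4·(-0.719668) − (-0.453670)) / 3 = -0.808334
R(3,1) = (4·(-0.780949) − (-0.719668)) / 3 = -0.801376
R(3,2) = -0.801376 + (-0.801376 − (-0.808334))/15 = -0.800912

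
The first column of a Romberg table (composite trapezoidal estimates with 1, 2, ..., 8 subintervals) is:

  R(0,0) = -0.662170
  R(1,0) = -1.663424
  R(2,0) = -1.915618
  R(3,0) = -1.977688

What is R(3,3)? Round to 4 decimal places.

R(1,1) = (4·(-1.663424) − (-0.662170)) / 3 = -1.997175
R(2,1) = (4·(-1.915618) − (-1.663424)) / 3 = -1.999683
R(3,1) = -1.977688 + (-1.977688 − (-1.915618))/3 = -1.998378
R(2,2) = (16·(-1.999683) − (-1.997175)) / 15 = -1.999850
R(3,2) = -1.998378 + (-1.998378 − (-1.999683))/15 = -1.998291
R(3,3) = (64·(-1.998291) − (-1.999850)) / 63 = -1.998266

-1.9983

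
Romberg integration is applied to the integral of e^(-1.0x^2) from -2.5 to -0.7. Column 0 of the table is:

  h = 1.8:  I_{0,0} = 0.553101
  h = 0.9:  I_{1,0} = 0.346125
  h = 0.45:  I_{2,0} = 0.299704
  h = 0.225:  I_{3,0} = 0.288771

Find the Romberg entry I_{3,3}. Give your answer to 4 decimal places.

Richardson extrapolation on the trapezoidal column (denominator 4−1=3):
I_{1,1} = (4·0.346125 − 0.553101) / 3 = 0.277133
I_{2,1} = (4·0.299704 − 0.346125) / 3 = 0.284230
I_{3,1} = 0.288771 + (0.288771 − 0.299704)/3 = 0.285127
I_{2,2} = 0.284230 + (0.284230 − 0.277133)/15 = 0.284703
I_{3,2} = (16·0.285127 − 0.284230) / 15 = 0.285187
I_{3,3} = 0.285187 + (0.285187 − 0.284703)/63 = 0.285195

0.2852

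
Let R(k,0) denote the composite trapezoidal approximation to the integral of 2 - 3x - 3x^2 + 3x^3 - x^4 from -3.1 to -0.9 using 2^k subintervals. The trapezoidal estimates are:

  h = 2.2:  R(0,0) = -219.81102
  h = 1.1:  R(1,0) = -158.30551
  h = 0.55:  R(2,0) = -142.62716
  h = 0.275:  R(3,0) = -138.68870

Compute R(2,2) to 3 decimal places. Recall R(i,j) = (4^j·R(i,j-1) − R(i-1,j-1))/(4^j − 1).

Richardson extrapolation on the trapezoidal column (denominator 4−1=3):
R(1,1) = (4·(-158.30551) − (-219.81102)) / 3 = -137.80367
R(2,1) = (4·(-142.62716) − (-158.30551)) / 3 = -137.40104
R(2,2) = -137.40104 + (-137.40104 − (-137.80367))/15 = -137.37420

-137.374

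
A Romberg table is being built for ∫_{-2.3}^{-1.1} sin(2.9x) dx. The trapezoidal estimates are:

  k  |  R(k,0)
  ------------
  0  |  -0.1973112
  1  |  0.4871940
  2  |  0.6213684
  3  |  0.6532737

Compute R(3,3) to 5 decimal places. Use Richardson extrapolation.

R(1,1) = (4·0.4871940 − (-0.1973112)) / 3 = 0.7153624
R(2,1) = 0.6213684 + (0.6213684 − 0.4871940)/3 = 0.6660932
R(3,1) = (4·0.6532737 − 0.6213684) / 3 = 0.6639088
R(2,2) = (16·0.6660932 − 0.7153624) / 15 = 0.6628086
R(3,2) = (16·0.6639088 − 0.6660932) / 15 = 0.6637632
R(3,3) = (64·0.6637632 − 0.6628086) / 63 = 0.6637784

0.66378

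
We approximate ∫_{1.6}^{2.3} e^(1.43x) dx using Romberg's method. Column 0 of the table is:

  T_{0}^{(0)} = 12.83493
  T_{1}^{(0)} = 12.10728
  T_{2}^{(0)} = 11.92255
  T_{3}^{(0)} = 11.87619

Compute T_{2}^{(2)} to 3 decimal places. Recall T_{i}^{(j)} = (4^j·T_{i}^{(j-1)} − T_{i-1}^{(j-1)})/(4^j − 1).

Richardson extrapolation on the trapezoidal column (denominator 4−1=3):
T_{1}^{(1)} = (4·12.10728 − 12.83493) / 3 = 11.86473
T_{2}^{(1)} = (4·11.92255 − 12.10728) / 3 = 11.86097
T_{2}^{(2)} = (16·11.86097 − 11.86473) / 15 = 11.86072
(Column j=1 coincides with Simpson's rule on the same nodes.)

11.861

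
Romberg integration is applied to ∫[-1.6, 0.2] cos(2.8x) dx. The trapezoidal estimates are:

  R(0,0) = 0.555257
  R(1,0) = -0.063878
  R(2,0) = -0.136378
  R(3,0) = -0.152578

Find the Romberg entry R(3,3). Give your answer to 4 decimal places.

R(1,1) = -0.063878 + (-0.063878 − 0.555257)/3 = -0.270256
R(2,1) = -0.136378 + (-0.136378 − (-0.063878))/3 = -0.160545
R(3,1) = (4·(-0.152578) − (-0.136378)) / 3 = -0.157978
R(2,2) = (16·(-0.160545) − (-0.270256)) / 15 = -0.153231
R(3,2) = -0.157978 + (-0.157978 − (-0.160545))/15 = -0.157807
R(3,3) = (64·(-0.157807) − (-0.153231)) / 63 = -0.157880

-0.1579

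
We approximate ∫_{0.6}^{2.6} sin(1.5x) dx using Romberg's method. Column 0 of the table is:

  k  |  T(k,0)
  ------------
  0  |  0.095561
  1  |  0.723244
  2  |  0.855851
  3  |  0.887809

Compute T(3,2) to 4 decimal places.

0.8984

T(2,1) = (4·0.855851 − 0.723244) / 3 = 0.900053
T(3,1) = (4·0.887809 − 0.855851) / 3 = 0.898462
T(3,2) = 0.898462 + (0.898462 − 0.900053)/15 = 0.898356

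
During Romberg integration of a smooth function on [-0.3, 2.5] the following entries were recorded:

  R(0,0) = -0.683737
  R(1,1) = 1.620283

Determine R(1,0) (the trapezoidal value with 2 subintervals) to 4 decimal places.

1.0443

From R(1,1) = (4·R(1,0) − R(0,0))/3, solve for R(1,0):
4·R(1,0) = 3·1.620283 + (-0.683737) = 4.177112
R(1,0) = 1.044278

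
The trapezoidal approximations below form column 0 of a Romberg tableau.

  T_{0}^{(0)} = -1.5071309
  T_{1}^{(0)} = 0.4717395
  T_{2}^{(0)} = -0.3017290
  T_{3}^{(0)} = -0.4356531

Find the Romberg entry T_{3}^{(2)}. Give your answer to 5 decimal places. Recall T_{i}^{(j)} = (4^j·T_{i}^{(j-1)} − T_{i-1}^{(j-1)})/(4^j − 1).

T_{2}^{(1)} = -0.3017290 + (-0.3017290 − 0.4717395)/3 = -0.5595518
T_{3}^{(1)} = -0.4356531 + (-0.4356531 − (-0.3017290))/3 = -0.4802945
T_{3}^{(2)} = -0.4802945 + (-0.4802945 − (-0.5595518))/15 = -0.4750107

-0.47501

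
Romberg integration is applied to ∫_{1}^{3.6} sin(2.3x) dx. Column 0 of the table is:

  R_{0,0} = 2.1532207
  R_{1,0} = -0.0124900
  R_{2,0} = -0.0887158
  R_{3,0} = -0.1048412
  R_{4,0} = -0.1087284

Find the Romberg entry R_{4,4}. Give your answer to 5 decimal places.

Richardson extrapolation on the trapezoidal column (denominator 4−1=3):
R_{1,1} = -0.0124900 + (-0.0124900 − 2.1532207)/3 = -0.7343936
R_{2,1} = (4·(-0.0887158) − (-0.0124900)) / 3 = -0.1141244
R_{3,1} = (4·(-0.1048412) − (-0.0887158)) / 3 = -0.1102163
R_{4,1} = (4·(-0.1087284) − (-0.1048412)) / 3 = -0.1100241
R_{2,2} = (16·(-0.1141244) − (-0.7343936)) / 15 = -0.0727731
R_{3,2} = (16·(-0.1102163) − (-0.1141244)) / 15 = -0.1099558
R_{4,2} = -0.1100241 + (-0.1100241 − (-0.1102163))/15 = -0.1100113
R_{3,3} = -0.1099558 + (-0.1099558 − (-0.0727731))/63 = -0.1105460
R_{4,3} = -0.1100113 + (-0.1100113 − (-0.1099558))/63 = -0.1100122
R_{4,4} = (256·(-0.1100122) − (-0.1105460)) / 255 = -0.1100101

-0.11001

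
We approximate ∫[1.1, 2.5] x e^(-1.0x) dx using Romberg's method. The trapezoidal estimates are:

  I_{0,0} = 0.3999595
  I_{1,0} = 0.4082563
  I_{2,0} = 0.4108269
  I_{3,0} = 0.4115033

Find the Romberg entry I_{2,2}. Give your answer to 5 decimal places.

Richardson extrapolation on the trapezoidal column (denominator 4−1=3):
I_{1,1} = 0.4082563 + (0.4082563 − 0.3999595)/3 = 0.4110219
I_{2,1} = (4·0.4108269 − 0.4082563) / 3 = 0.4116838
I_{2,2} = (16·0.4116838 − 0.4110219) / 15 = 0.4117279
(Column j=1 coincides with Simpson's rule on the same nodes.)

0.41173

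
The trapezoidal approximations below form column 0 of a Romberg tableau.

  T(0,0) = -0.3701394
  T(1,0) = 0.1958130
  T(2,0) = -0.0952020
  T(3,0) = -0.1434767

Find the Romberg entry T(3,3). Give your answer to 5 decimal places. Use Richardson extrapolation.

-0.15623

Richardson extrapolation on the trapezoidal column (denominator 4−1=3):
T(1,1) = 0.1958130 + (0.1958130 − (-0.3701394))/3 = 0.3844638
T(2,1) = (4·(-0.0952020) − 0.1958130) / 3 = -0.1922070
T(3,1) = (4·(-0.1434767) − (-0.0952020)) / 3 = -0.1595683
T(2,2) = (16·(-0.1922070) − 0.3844638) / 15 = -0.2306517
T(3,2) = (16·(-0.1595683) − (-0.1922070)) / 15 = -0.1573924
T(3,3) = (64·(-0.1573924) − (-0.2306517)) / 63 = -0.1562296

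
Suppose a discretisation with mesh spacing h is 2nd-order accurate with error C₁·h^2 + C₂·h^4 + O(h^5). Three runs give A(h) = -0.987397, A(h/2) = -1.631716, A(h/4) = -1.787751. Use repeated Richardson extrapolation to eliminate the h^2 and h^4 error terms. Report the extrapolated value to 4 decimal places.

First eliminate the h^2 term (factor 2^2 = 4):
  B₁ = (4·(-1.631716) − (-0.987397))/3 = -1.846489
  B₂ = (4·(-1.787751) − (-1.631716))/3 = -1.839763
Then eliminate the h^4 term (factor 2^4 = 16):
  (16·(-1.839763) − (-1.846489))/15 = -1.839315

-1.8393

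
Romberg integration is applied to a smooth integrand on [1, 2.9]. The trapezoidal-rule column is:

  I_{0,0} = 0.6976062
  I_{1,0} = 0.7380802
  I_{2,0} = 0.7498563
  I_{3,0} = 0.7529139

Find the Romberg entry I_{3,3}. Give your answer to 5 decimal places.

I_{1,1} = 0.7380802 + (0.7380802 − 0.6976062)/3 = 0.7515715
I_{2,1} = 0.7498563 + (0.7498563 − 0.7380802)/3 = 0.7537817
I_{3,1} = 0.7529139 + (0.7529139 − 0.7498563)/3 = 0.7539331
I_{2,2} = (16·0.7537817 − 0.7515715) / 15 = 0.7539290
I_{3,2} = 0.7539331 + (0.7539331 − 0.7537817)/15 = 0.7539432
I_{3,3} = (64·0.7539432 − 0.7539290) / 63 = 0.7539434

0.75394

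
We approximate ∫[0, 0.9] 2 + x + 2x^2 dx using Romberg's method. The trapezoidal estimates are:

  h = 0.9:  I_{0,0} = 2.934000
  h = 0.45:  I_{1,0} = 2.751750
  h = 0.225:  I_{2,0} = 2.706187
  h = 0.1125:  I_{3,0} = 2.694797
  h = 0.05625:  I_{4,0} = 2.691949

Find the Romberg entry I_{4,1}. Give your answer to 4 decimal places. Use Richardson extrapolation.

Richardson extrapolation on the trapezoidal column (denominator 4−1=3):
I_{4,1} = (4·2.691949 − 2.694797) / 3 = 2.691000

2.6910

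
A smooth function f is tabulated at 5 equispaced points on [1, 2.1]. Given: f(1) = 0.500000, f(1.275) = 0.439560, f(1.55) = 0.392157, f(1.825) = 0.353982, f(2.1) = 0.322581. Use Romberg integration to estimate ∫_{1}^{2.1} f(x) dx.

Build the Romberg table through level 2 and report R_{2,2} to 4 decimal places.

R_{0,0} (trapezoid, 1 panel, h=1.1000): 0.452420
R_{1,0} (trapezoid, 2 panels, h=0.5500): 0.441896
R_{2,0} (trapezoid, 4 panels, h=0.2750): 0.439172
R_{1,1} = 0.441896 + (0.441896 − 0.452420)/3 = 0.438388
R_{2,1} = 0.439172 + (0.439172 − 0.441896)/3 = 0.438264
R_{2,2} = 0.438264 + (0.438264 − 0.438388)/15 = 0.438256

0.4383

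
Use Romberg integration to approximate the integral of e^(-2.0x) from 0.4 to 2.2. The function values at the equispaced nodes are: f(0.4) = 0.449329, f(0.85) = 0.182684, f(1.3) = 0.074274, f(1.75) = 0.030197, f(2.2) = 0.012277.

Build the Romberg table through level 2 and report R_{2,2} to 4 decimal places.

R_{0,0} (trapezoid, 1 panel, h=1.8000): 0.415445
R_{1,0} (trapezoid, 2 panels, h=0.9000): 0.274569
R_{2,0} (trapezoid, 4 panels, h=0.4500): 0.233081
R_{1,1} = 0.274569 + (0.274569 − 0.415445)/3 = 0.227610
R_{2,1} = 0.233081 + (0.233081 − 0.274569)/3 = 0.219252
R_{2,2} = 0.219252 + (0.219252 − 0.227610)/15 = 0.218695

0.2187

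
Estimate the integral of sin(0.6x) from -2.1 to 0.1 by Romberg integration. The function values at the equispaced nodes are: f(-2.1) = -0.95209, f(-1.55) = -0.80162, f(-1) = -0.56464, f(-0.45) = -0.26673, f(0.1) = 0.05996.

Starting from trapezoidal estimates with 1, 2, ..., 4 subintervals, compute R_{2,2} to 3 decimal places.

-1.154

R_{0,0} (trapezoid, 1 panel, h=2.2000): -0.98134
R_{1,0} (trapezoid, 2 panels, h=1.1000): -1.11178
R_{2,0} (trapezoid, 4 panels, h=0.5500): -1.14348
R_{1,1} = -1.11178 + (-1.11178 − (-0.98134))/3 = -1.15526
R_{2,1} = -1.14348 + (-1.14348 − (-1.11178))/3 = -1.15405
R_{2,2} = -1.15405 + (-1.15405 − (-1.15526))/15 = -1.15397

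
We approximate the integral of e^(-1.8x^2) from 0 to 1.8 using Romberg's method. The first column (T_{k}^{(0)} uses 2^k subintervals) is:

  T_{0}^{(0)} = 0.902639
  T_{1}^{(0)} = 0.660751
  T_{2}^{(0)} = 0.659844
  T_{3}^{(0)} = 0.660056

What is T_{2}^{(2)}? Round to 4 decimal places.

0.6648

Richardson extrapolation on the trapezoidal column (denominator 4−1=3):
T_{1}^{(1)} = (4·0.660751 − 0.902639) / 3 = 0.580122
T_{2}^{(1)} = (4·0.659844 − 0.660751) / 3 = 0.659542
T_{2}^{(2)} = 0.659542 + (0.659542 − 0.580122)/15 = 0.664837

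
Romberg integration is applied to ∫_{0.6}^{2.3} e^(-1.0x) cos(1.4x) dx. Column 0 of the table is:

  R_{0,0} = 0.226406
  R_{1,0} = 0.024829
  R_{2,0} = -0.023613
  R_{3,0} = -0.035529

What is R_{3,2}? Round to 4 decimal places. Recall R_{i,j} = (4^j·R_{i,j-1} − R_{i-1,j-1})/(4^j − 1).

-0.0395

R_{2,1} = (4·(-0.023613) − 0.024829) / 3 = -0.039760
R_{3,1} = -0.035529 + (-0.035529 − (-0.023613))/3 = -0.039501
R_{3,2} = (16·(-0.039501) − (-0.039760)) / 15 = -0.039484
(Column j=1 coincides with Simpson's rule on the same nodes.)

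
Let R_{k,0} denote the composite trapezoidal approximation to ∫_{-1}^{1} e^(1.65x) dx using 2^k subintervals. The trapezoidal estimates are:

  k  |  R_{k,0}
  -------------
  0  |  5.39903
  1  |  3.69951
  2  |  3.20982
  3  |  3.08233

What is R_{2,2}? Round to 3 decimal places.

3.041

R_{1,1} = (4·3.69951 − 5.39903) / 3 = 3.13300
R_{2,1} = (4·3.20982 − 3.69951) / 3 = 3.04659
R_{2,2} = 3.04659 + (3.04659 − 3.13300)/15 = 3.04083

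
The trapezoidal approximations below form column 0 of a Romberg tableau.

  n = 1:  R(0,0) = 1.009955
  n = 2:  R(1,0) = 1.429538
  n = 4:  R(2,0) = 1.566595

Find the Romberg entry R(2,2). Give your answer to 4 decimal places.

1.6151

Richardson extrapolation on the trapezoidal column (denominator 4−1=3):
R(1,1) = 1.429538 + (1.429538 − 1.009955)/3 = 1.569399
R(2,1) = (4·1.566595 − 1.429538) / 3 = 1.612281
R(2,2) = (16·1.612281 − 1.569399) / 15 = 1.615140
(Column j=1 coincides with Simpson's rule on the same nodes.)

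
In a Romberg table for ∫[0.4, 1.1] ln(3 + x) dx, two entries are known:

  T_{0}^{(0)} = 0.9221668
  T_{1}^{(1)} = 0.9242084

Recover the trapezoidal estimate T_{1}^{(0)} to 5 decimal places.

From T_{1}^{(1)} = (4·T_{1}^{(0)} − T_{0}^{(0)})/3, solve for T_{1}^{(0)}:
4·T_{1}^{(0)} = 3·0.9242084 + 0.9221668 = 3.6947920
T_{1}^{(0)} = 0.9236980

0.92370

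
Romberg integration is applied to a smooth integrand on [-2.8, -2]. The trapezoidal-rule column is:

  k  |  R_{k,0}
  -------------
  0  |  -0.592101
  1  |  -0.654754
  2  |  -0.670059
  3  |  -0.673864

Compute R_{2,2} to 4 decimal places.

-0.6751

Richardson extrapolation on the trapezoidal column (denominator 4−1=3):
R_{1,1} = (4·(-0.654754) − (-0.592101)) / 3 = -0.675638
R_{2,1} = -0.670059 + (-0.670059 − (-0.654754))/3 = -0.675161
R_{2,2} = -0.675161 + (-0.675161 − (-0.675638))/15 = -0.675129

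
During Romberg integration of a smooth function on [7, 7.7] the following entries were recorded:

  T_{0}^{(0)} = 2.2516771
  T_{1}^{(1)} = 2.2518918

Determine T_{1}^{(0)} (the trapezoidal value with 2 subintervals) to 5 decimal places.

2.25184

From T_{1}^{(1)} = (4·T_{1}^{(0)} − T_{0}^{(0)})/3, solve for T_{1}^{(0)}:
4·T_{1}^{(0)} = 3·2.2518918 + 2.2516771 = 9.0073525
T_{1}^{(0)} = 2.2518381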